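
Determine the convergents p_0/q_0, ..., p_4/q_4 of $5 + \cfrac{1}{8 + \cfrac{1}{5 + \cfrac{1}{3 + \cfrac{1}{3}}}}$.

5/1, 41/8, 210/41, 671/131, 2223/434

Using the convergent recurrence p_i = a_i*p_{i-1} + p_{i-2}, q_i = a_i*q_{i-1} + q_{i-2} with p_{-2}=0, p_{-1}=1, q_{-2}=1, q_{-1}=0:
  i=0: a_0=5, p_0 = 5*1 + 0 = 5, q_0 = 5*0 + 1 = 1.
  i=1: a_1=8, p_1 = 8*5 + 1 = 41, q_1 = 8*1 + 0 = 8.
  i=2: a_2=5, p_2 = 5*41 + 5 = 210, q_2 = 5*8 + 1 = 41.
  i=3: a_3=3, p_3 = 3*210 + 41 = 671, q_3 = 3*41 + 8 = 131.
  i=4: a_4=3, p_4 = 3*671 + 210 = 2223, q_4 = 3*131 + 41 = 434.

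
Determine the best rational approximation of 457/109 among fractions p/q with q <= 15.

Expand x = 457/109 as a continued fraction with the Euclidean algorithm:
  457 = 4*109 + 21, so a_0 = 4.
  109 = 5*21 + 4, so a_1 = 5.
  21 = 5*4 + 1, so a_2 = 5.
  4 = 4*1 + 0, so a_3 = 4.
so x = [4; 5, 5, 4].
Convergents (p_i = a_i*p_{i-1} + p_{i-2}, q_i = a_i*q_{i-1} + q_{i-2} with p_{-2}=0, p_{-1}=1, q_{-2}=1, q_{-1}=0), until the denominator exceeds 15:
  i=0: a_0=4, p_0 = 4*1 + 0 = 4, q_0 = 4*0 + 1 = 1.
  i=1: a_1=5, p_1 = 5*4 + 1 = 21, q_1 = 5*1 + 0 = 5.
  i=2: a_2=5, p_2 = 5*21 + 4 = 109, q_2 = 5*5 + 1 = 26.
q_2 = 26 > 15, so the last convergent with denominator <= 15 is p_1/q_1 = 21/5.
The closest fraction with denominator <= 15 is either p_1/q_1 or the intermediate fraction (k*p_1 + p_0)/(k*q_1 + q_0) with the largest k >= 1 whose denominator stays <= 15; these approach x as k grows, and every other convergent or intermediate fraction in range is farther away.
Largest k: floor((15 - q_0)/q_1) = floor((15 - 1)/5) = 2.
That gives (2*21 + 4)/(2*5 + 1) = 46/11.
Compare the errors: |x - 21/5| = |457*5 - 21*109|/(109*5) = 4/545, and |x - 46/11| = |457*11 - 46*109|/(109*11) = 13/1199.
Cross-multiplying, 4*1199 = 4796 < 7085 = 13*545, so 4/545 is smaller: the convergent 21/5 is closer to x than 46/11.

21/5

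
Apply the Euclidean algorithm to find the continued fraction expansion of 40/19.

Run the Euclidean algorithm on 40 and 19; the successive quotients are the partial quotients a_0, a_1, ... (each step inverts the fractional part left over by the previous one):
  40 = 2*19 + 2, so a_0 = 2.
  19 = 9*2 + 1, so a_1 = 9.
  2 = 2*1 + 0, so a_2 = 2.
The remainder reaches 0 after 3 divisions, so the expansion has 3 partial quotients, read off in order.

[2; 9, 2]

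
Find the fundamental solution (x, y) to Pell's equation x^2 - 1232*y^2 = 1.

(x, y) = (351, 10)

First expand sqrt(1232) as a continued fraction. With x_i = (sqrt(1232) + m_i)/d_i and (m_0, d_0) = (0, 1): a_0 = floor(sqrt(1232)) = 35, since 35^2 = 1225 <= 1232 < 1296 = 36^2.
Iterate m_{i+1} = d_i*a_i - m_i, d_{i+1} = (1232 - m_{i+1}^2)/d_i, a_{i+1} = floor((a_0 + m_{i+1})/d_{i+1}):
  m_1 = 1*35 - 0 = 35, d_1 = (1232 - 35^2)/1 = 7/1 = 7, a_1 = floor((35 + 35)/7) = 10.
  m_2 = 7*10 - 35 = 35, d_2 = (1232 - 35^2)/7 = 7/7 = 1, a_2 = floor((35 + 35)/1) = 70.
  m_3 = 1*70 - 35 = 35, d_3 = (1232 - 35^2)/1 = 7/1 = 7: (m_3, d_3) = (m_1, d_1) = (35, 7), so from here the quotients repeat a_1, a_2; the period length is 2.
So sqrt(1232) = [35; (10, 70)] with period length k = 2.
k is even, so the fundamental solution of x^2 - 1232y^2 = 1 is (p_{k-1}, q_{k-1}) = (p_1, q_1); compute convergents through index 1.
Convergents (p_i = a_i*p_{i-1} + p_{i-2}, q_i = a_i*q_{i-1} + q_{i-2} with p_{-2}=0, p_{-1}=1, q_{-2}=1, q_{-1}=0):
  i=0: a_0=35, p_0 = 35*1 + 0 = 35, q_0 = 35*0 + 1 = 1.
  i=1: a_1=10, p_1 = 10*35 + 1 = 351, q_1 = 10*1 + 0 = 10.
Check: 351^2 - 1232*10^2 = 123201 - 123200 = 1, so (x, y) = (351, 10) solves the equation, and by the theorem it is the least positive solution.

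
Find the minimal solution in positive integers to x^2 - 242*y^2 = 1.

(x, y) = (19601, 1260)

First expand sqrt(242) as a continued fraction. With x_i = (sqrt(242) + m_i)/d_i and (m_0, d_0) = (0, 1): a_0 = floor(sqrt(242)) = 15, since 15^2 = 225 <= 242 < 256 = 16^2.
Iterate m_{i+1} = d_i*a_i - m_i, d_{i+1} = (242 - m_{i+1}^2)/d_i, a_{i+1} = floor((a_0 + m_{i+1})/d_{i+1}):
  m_1 = 1*15 - 0 = 15, d_1 = (242 - 15^2)/1 = 17/1 = 17, a_1 = floor((15 + 15)/17) = 1.
  m_2 = 17*1 - 15 = 2, d_2 = (242 - 2^2)/17 = 238/17 = 14, a_2 = floor((15 + 2)/14) = 1.
  m_3 = 14*1 - 2 = 12, d_3 = (242 - 12^2)/14 = 98/14 = 7, a_3 = floor((15 + 12)/7) = 3.
  m_4 = 7*3 - 12 = 9, d_4 = (242 - 9^2)/7 = 161/7 = 23, a_4 = floor((15 + 9)/23) = 1.
  m_5 = 23*1 - 9 = 14, d_5 = (242 - 14^2)/23 = 46/23 = 2, a_5 = floor((15 + 14)/2) = 14.
  m_6 = 2*14 - 14 = 14, d_6 = (242 - 14^2)/2 = 46/2 = 23, a_6 = floor((15 + 14)/23) = 1.
  m_7 = 23*1 - 14 = 9, d_7 = (242 - 9^2)/23 = 161/23 = 7, a_7 = floor((15 + 9)/7) = 3.
  m_8 = 7*3 - 9 = 12, d_8 = (242 - 12^2)/7 = 98/7 = 14, a_8 = floor((15 + 12)/14) = 1.
  m_9 = 14*1 - 12 = 2, d_9 = (242 - 2^2)/14 = 238/14 = 17, a_9 = floor((15 + 2)/17) = 1.
  m_10 = 17*1 - 2 = 15, d_10 = (242 - 15^2)/17 = 17/17 = 1, a_10 = floor((15 + 15)/1) = 30.
  m_11 = 1*30 - 15 = 15, d_11 = (242 - 15^2)/1 = 17/1 = 17: (m_11, d_11) = (m_1, d_1) = (15, 17), so from here the quotients repeat a_1, ..., a_10; the period length is 10.
So sqrt(242) = [15; (1, 1, 3, 1, 14, 1, 3, 1, 1, 30)] with period length k = 10.
k is even, so the fundamental solution of x^2 - 242y^2 = 1 is (p_{k-1}, q_{k-1}) = (p_9, q_9); compute convergents through index 9.
Convergents (p_i = a_i*p_{i-1} + p_{i-2}, q_i = a_i*q_{i-1} + q_{i-2} with p_{-2}=0, p_{-1}=1, q_{-2}=1, q_{-1}=0):
  i=0: a_0=15, p_0 = 15*1 + 0 = 15, q_0 = 15*0 + 1 = 1.
  i=1: a_1=1, p_1 = 1*15 + 1 = 16, q_1 = 1*1 + 0 = 1.
  i=2: a_2=1, p_2 = 1*16 + 15 = 31, q_2 = 1*1 + 1 = 2.
  i=3: a_3=3, p_3 = 3*31 + 16 = 109, q_3 = 3*2 + 1 = 7.
  i=4: a_4=1, p_4 = 1*109 + 31 = 140, q_4 = 1*7 + 2 = 9.
  i=5: a_5=14, p_5 = 14*140 + 109 = 2069, q_5 = 14*9 + 7 = 133.
  i=6: a_6=1, p_6 = 1*2069 + 140 = 2209, q_6 = 1*133 + 9 = 142.
  i=7: a_7=3, p_7 = 3*2209 + 2069 = 8696, q_7 = 3*142 + 133 = 559.
  i=8: a_8=1, p_8 = 1*8696 + 2209 = 10905, q_8 = 1*559 + 142 = 701.
  i=9: a_9=1, p_9 = 1*10905 + 8696 = 19601, q_9 = 1*701 + 559 = 1260.
Check: 19601^2 - 242*1260^2 = 384199201 - 384199200 = 1, so (x, y) = (19601, 1260) solves the equation, and by the theorem it is the least positive solution.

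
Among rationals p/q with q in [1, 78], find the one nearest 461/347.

Expand x = 461/347 as a continued fraction with the Euclidean algorithm:
  461 = 1*347 + 114, so a_0 = 1.
  347 = 3*114 + 5, so a_1 = 3.
  114 = 22*5 + 4, so a_2 = 22.
  5 = 1*4 + 1, so a_3 = 1.
  4 = 4*1 + 0, so a_4 = 4.
so x = [1; 3, 22, 1, 4].
Convergents (p_i = a_i*p_{i-1} + p_{i-2}, q_i = a_i*q_{i-1} + q_{i-2} with p_{-2}=0, p_{-1}=1, q_{-2}=1, q_{-1}=0), until the denominator exceeds 78:
  i=0: a_0=1, p_0 = 1*1 + 0 = 1, q_0 = 1*0 + 1 = 1.
  i=1: a_1=3, p_1 = 3*1 + 1 = 4, q_1 = 3*1 + 0 = 3.
  i=2: a_2=22, p_2 = 22*4 + 1 = 89, q_2 = 22*3 + 1 = 67.
  i=3: a_3=1, p_3 = 1*89 + 4 = 93, q_3 = 1*67 + 3 = 70.
  i=4: a_4=4, p_4 = 4*93 + 89 = 461, q_4 = 4*70 + 67 = 347.
q_4 = 347 > 78, so the last convergent with denominator <= 78 is p_3/q_3 = 93/70.
The closest fraction with denominator <= 78 is either p_3/q_3 or the intermediate fraction (k*p_3 + p_2)/(k*q_3 + q_2) with the largest k >= 1 whose denominator stays <= 78; these approach x as k grows, and every other convergent or intermediate fraction in range is farther away.
Largest k: floor((78 - q_2)/q_3) = floor((78 - 67)/70) = 0.
Since k = 0, no intermediate fraction beyond p_3/q_3 has denominator <= 78, so the convergent 93/70 is the closest (its error is |461*70 - 93*347|/(347*70) = 1/24290).

93/70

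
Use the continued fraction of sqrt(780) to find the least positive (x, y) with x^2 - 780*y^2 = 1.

(x, y) = (391, 14)

First expand sqrt(780) as a continued fraction. With x_i = (sqrt(780) + m_i)/d_i and (m_0, d_0) = (0, 1): a_0 = floor(sqrt(780)) = 27, since 27^2 = 729 <= 780 < 784 = 28^2.
Iterate m_{i+1} = d_i*a_i - m_i, d_{i+1} = (780 - m_{i+1}^2)/d_i, a_{i+1} = floor((a_0 + m_{i+1})/d_{i+1}):
  m_1 = 1*27 - 0 = 27, d_1 = (780 - 27^2)/1 = 51/1 = 51, a_1 = floor((27 + 27)/51) = 1.
  m_2 = 51*1 - 27 = 24, d_2 = (780 - 24^2)/51 = 204/51 = 4, a_2 = floor((27 + 24)/4) = 12.
  m_3 = 4*12 - 24 = 24, d_3 = (780 - 24^2)/4 = 204/4 = 51, a_3 = floor((27 + 24)/51) = 1.
  m_4 = 51*1 - 24 = 27, d_4 = (780 - 27^2)/51 = 51/51 = 1, a_4 = floor((27 + 27)/1) = 54.
  m_5 = 1*54 - 27 = 27, d_5 = (780 - 27^2)/1 = 51/1 = 51: (m_5, d_5) = (m_1, d_1) = (27, 51), so from here the quotients repeat a_1, ..., a_4; the period length is 4.
So sqrt(780) = [27; (1, 12, 1, 54)] with period length k = 4.
k is even, so the fundamental solution of x^2 - 780y^2 = 1 is (p_{k-1}, q_{k-1}) = (p_3, q_3); compute convergents through index 3.
Convergents (p_i = a_i*p_{i-1} + p_{i-2}, q_i = a_i*q_{i-1} + q_{i-2} with p_{-2}=0, p_{-1}=1, q_{-2}=1, q_{-1}=0):
  i=0: a_0=27, p_0 = 27*1 + 0 = 27, q_0 = 27*0 + 1 = 1.
  i=1: a_1=1, p_1 = 1*27 + 1 = 28, q_1 = 1*1 + 0 = 1.
  i=2: a_2=12, p_2 = 12*28 + 27 = 363, q_2 = 12*1 + 1 = 13.
  i=3: a_3=1, p_3 = 1*363 + 28 = 391, q_3 = 1*13 + 1 = 14.
Check: 391^2 - 780*14^2 = 152881 - 152880 = 1, so (x, y) = (391, 14) solves the equation, and by the theorem it is the least positive solution.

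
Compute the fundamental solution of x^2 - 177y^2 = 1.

First expand sqrt(177) as a continued fraction. With x_i = (sqrt(177) + m_i)/d_i and (m_0, d_0) = (0, 1): a_0 = floor(sqrt(177)) = 13, since 13^2 = 169 <= 177 < 196 = 14^2.
Iterate m_{i+1} = d_i*a_i - m_i, d_{i+1} = (177 - m_{i+1}^2)/d_i, a_{i+1} = floor((a_0 + m_{i+1})/d_{i+1}):
  m_1 = 1*13 - 0 = 13, d_1 = (177 - 13^2)/1 = 8/1 = 8, a_1 = floor((13 + 13)/8) = 3.
  m_2 = 8*3 - 13 = 11, d_2 = (177 - 11^2)/8 = 56/8 = 7, a_2 = floor((13 + 11)/7) = 3.
  m_3 = 7*3 - 11 = 10, d_3 = (177 - 10^2)/7 = 77/7 = 11, a_3 = floor((13 + 10)/11) = 2.
  m_4 = 11*2 - 10 = 12, d_4 = (177 - 12^2)/11 = 33/11 = 3, a_4 = floor((13 + 12)/3) = 8.
  m_5 = 3*8 - 12 = 12, d_5 = (177 - 12^2)/3 = 33/3 = 11, a_5 = floor((13 + 12)/11) = 2.
  m_6 = 11*2 - 12 = 10, d_6 = (177 - 10^2)/11 = 77/11 = 7, a_6 = floor((13 + 10)/7) = 3.
  m_7 = 7*3 - 10 = 11, d_7 = (177 - 11^2)/7 = 56/7 = 8, a_7 = floor((13 + 11)/8) = 3.
  m_8 = 8*3 - 11 = 13, d_8 = (177 - 13^2)/8 = 8/8 = 1, a_8 = floor((13 + 13)/1) = 26.
  m_9 = 1*26 - 13 = 13, d_9 = (177 - 13^2)/1 = 8/1 = 8: (m_9, d_9) = (m_1, d_1) = (13, 8), so from here the quotients repeat a_1, ..., a_8; the period length is 8.
So sqrt(177) = [13; (3, 3, 2, 8, 2, 3, 3, 26)] with period length k = 8.
k is even, so the fundamental solution of x^2 - 177y^2 = 1 is (p_{k-1}, q_{k-1}) = (p_7, q_7); compute convergents through index 7.
Convergents (p_i = a_i*p_{i-1} + p_{i-2}, q_i = a_i*q_{i-1} + q_{i-2} with p_{-2}=0, p_{-1}=1, q_{-2}=1, q_{-1}=0):
  i=0: a_0=13, p_0 = 13*1 + 0 = 13, q_0 = 13*0 + 1 = 1.
  i=1: a_1=3, p_1 = 3*13 + 1 = 40, q_1 = 3*1 + 0 = 3.
  i=2: a_2=3, p_2 = 3*40 + 13 = 133, q_2 = 3*3 + 1 = 10.
  i=3: a_3=2, p_3 = 2*133 + 40 = 306, q_3 = 2*10 + 3 = 23.
  i=4: a_4=8, p_4 = 8*306 + 133 = 2581, q_4 = 8*23 + 10 = 194.
  i=5: a_5=2, p_5 = 2*2581 + 306 = 5468, q_5 = 2*194 + 23 = 411.
  i=6: a_6=3, p_6 = 3*5468 + 2581 = 18985, q_6 = 3*411 + 194 = 1427.
  i=7: a_7=3, p_7 = 3*18985 + 5468 = 62423, q_7 = 3*1427 + 411 = 4692.
Check: 62423^2 - 177*4692^2 = 3896630929 - 3896630928 = 1, so (x, y) = (62423, 4692) solves the equation, and by the theorem it is the least positive solution.

(x, y) = (62423, 4692)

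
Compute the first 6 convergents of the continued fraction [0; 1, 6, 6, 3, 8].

0/1, 1/1, 6/7, 37/43, 117/136, 973/1131

Using the convergent recurrence p_i = a_i*p_{i-1} + p_{i-2}, q_i = a_i*q_{i-1} + q_{i-2} with p_{-2}=0, p_{-1}=1, q_{-2}=1, q_{-1}=0:
  i=0: a_0=0, p_0 = 0*1 + 0 = 0, q_0 = 0*0 + 1 = 1.
  i=1: a_1=1, p_1 = 1*0 + 1 = 1, q_1 = 1*1 + 0 = 1.
  i=2: a_2=6, p_2 = 6*1 + 0 = 6, q_2 = 6*1 + 1 = 7.
  i=3: a_3=6, p_3 = 6*6 + 1 = 37, q_3 = 6*7 + 1 = 43.
  i=4: a_4=3, p_4 = 3*37 + 6 = 117, q_4 = 3*43 + 7 = 136.
  i=5: a_5=8, p_5 = 8*117 + 37 = 973, q_5 = 8*136 + 43 = 1131.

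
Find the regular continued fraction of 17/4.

[4; 4]

Run the Euclidean algorithm on 17 and 4; the successive quotients are the partial quotients a_0, a_1, ... (each step inverts the fractional part left over by the previous one):
  17 = 4*4 + 1, so a_0 = 4.
  4 = 4*1 + 0, so a_1 = 4.
The remainder reaches 0 after 2 divisions, so the expansion has 2 partial quotients, read off in order.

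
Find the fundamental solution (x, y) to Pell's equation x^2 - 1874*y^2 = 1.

First expand sqrt(1874) as a continued fraction. With x_i = (sqrt(1874) + m_i)/d_i and (m_0, d_0) = (0, 1): a_0 = floor(sqrt(1874)) = 43, since 43^2 = 1849 <= 1874 < 1936 = 44^2.
Iterate m_{i+1} = d_i*a_i - m_i, d_{i+1} = (1874 - m_{i+1}^2)/d_i, a_{i+1} = floor((a_0 + m_{i+1})/d_{i+1}):
  m_1 = 1*43 - 0 = 43, d_1 = (1874 - 43^2)/1 = 25/1 = 25, a_1 = floor((43 + 43)/25) = 3.
  m_2 = 25*3 - 43 = 32, d_2 = (1874 - 32^2)/25 = 850/25 = 34, a_2 = floor((43 + 32)/34) = 2.
  m_3 = 34*2 - 32 = 36, d_3 = (1874 - 36^2)/34 = 578/34 = 17, a_3 = floor((43 + 36)/17) = 4.
  m_4 = 17*4 - 36 = 32, d_4 = (1874 - 32^2)/17 = 850/17 = 50, a_4 = floor((43 + 32)/50) = 1.
  m_5 = 50*1 - 32 = 18, d_5 = (1874 - 18^2)/50 = 1550/50 = 31, a_5 = floor((43 + 18)/31) = 1.
  m_6 = 31*1 - 18 = 13, d_6 = (1874 - 13^2)/31 = 1705/31 = 55, a_6 = floor((43 + 13)/55) = 1.
  m_7 = 55*1 - 13 = 42, d_7 = (1874 - 42^2)/55 = 110/55 = 2, a_7 = floor((43 + 42)/2) = 42.
  m_8 = 2*42 - 42 = 42, d_8 = (1874 - 42^2)/2 = 110/2 = 55, a_8 = floor((43 + 42)/55) = 1.
  m_9 = 55*1 - 42 = 13, d_9 = (1874 - 13^2)/55 = 1705/55 = 31, a_9 = floor((43 + 13)/31) = 1.
  m_10 = 31*1 - 13 = 18, d_10 = (1874 - 18^2)/31 = 1550/31 = 50, a_10 = floor((43 + 18)/50) = 1.
  m_11 = 50*1 - 18 = 32, d_11 = (1874 - 32^2)/50 = 850/50 = 17, a_11 = floor((43 + 32)/17) = 4.
  m_12 = 17*4 - 32 = 36, d_12 = (1874 - 36^2)/17 = 578/17 = 34, a_12 = floor((43 + 36)/34) = 2.
  m_13 = 34*2 - 36 = 32, d_13 = (1874 - 32^2)/34 = 850/34 = 25, a_13 = floor((43 + 32)/25) = 3.
  m_14 = 25*3 - 32 = 43, d_14 = (1874 - 43^2)/25 = 25/25 = 1, a_14 = floor((43 + 43)/1) = 86.
  m_15 = 1*86 - 43 = 43, d_15 = (1874 - 43^2)/1 = 25/1 = 25: (m_15, d_15) = (m_1, d_1) = (43, 25), so from here the quotients repeat a_1, ..., a_14; the period length is 14.
So sqrt(1874) = [43; (3, 2, 4, 1, 1, 1, 42, 1, 1, 1, 4, 2, 3, 86)] with period length k = 14.
k is even, so the fundamental solution of x^2 - 1874y^2 = 1 is (p_{k-1}, q_{k-1}) = (p_13, q_13); compute convergents through index 13.
Convergents (p_i = a_i*p_{i-1} + p_{i-2}, q_i = a_i*q_{i-1} + q_{i-2} with p_{-2}=0, p_{-1}=1, q_{-2}=1, q_{-1}=0):
  i=0: a_0=43, p_0 = 43*1 + 0 = 43, q_0 = 43*0 + 1 = 1.
  i=1: a_1=3, p_1 = 3*43 + 1 = 130, q_1 = 3*1 + 0 = 3.
  i=2: a_2=2, p_2 = 2*130 + 43 = 303, q_2 = 2*3 + 1 = 7.
  i=3: a_3=4, p_3 = 4*303 + 130 = 1342, q_3 = 4*7 + 3 = 31.
  i=4: a_4=1, p_4 = 1*1342 + 303 = 1645, q_4 = 1*31 + 7 = 38.
  i=5: a_5=1, p_5 = 1*1645 + 1342 = 2987, q_5 = 1*38 + 31 = 69.
  i=6: a_6=1, p_6 = 1*2987 + 1645 = 4632, q_6 = 1*69 + 38 = 107.
  i=7: a_7=42, p_7 = 42*4632 + 2987 = 197531, q_7 = 42*107 + 69 = 4563.
  i=8: a_8=1, p_8 = 1*197531 + 4632 = 202163, q_8 = 1*4563 + 107 = 4670.
  i=9: a_9=1, p_9 = 1*202163 + 197531 = 399694, q_9 = 1*4670 + 4563 = 9233.
  i=10: a_10=1, p_10 = 1*399694 + 202163 = 601857, q_10 = 1*9233 + 4670 = 13903.
  i=11: a_11=4, p_11 = 4*601857 + 399694 = 2807122, q_11 = 4*13903 + 9233 = 64845.
  i=12: a_12=2, p_12 = 2*2807122 + 601857 = 6216101, q_12 = 2*64845 + 13903 = 143593.
  i=13: a_13=3, p_13 = 3*6216101 + 2807122 = 21455425, q_13 = 3*143593 + 64845 = 495624.
Check: 21455425^2 - 1874*495624^2 = 460335261930625 - 460335261930624 = 1, so (x, y) = (21455425, 495624) solves the equation, and by the theorem it is the least positive solution.

(x, y) = (21455425, 495624)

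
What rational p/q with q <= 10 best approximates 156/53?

29/10

Expand x = 156/53 as a continued fraction with the Euclidean algorithm:
  156 = 2*53 + 50, so a_0 = 2.
  53 = 1*50 + 3, so a_1 = 1.
  50 = 16*3 + 2, so a_2 = 16.
  3 = 1*2 + 1, so a_3 = 1.
  2 = 2*1 + 0, so a_4 = 2.
so x = [2; 1, 16, 1, 2].
Convergents (p_i = a_i*p_{i-1} + p_{i-2}, q_i = a_i*q_{i-1} + q_{i-2} with p_{-2}=0, p_{-1}=1, q_{-2}=1, q_{-1}=0), until the denominator exceeds 10:
  i=0: a_0=2, p_0 = 2*1 + 0 = 2, q_0 = 2*0 + 1 = 1.
  i=1: a_1=1, p_1 = 1*2 + 1 = 3, q_1 = 1*1 + 0 = 1.
  i=2: a_2=16, p_2 = 16*3 + 2 = 50, q_2 = 16*1 + 1 = 17.
q_2 = 17 > 10, so the last convergent with denominator <= 10 is p_1/q_1 = 3/1.
The closest fraction with denominator <= 10 is either p_1/q_1 or the intermediate fraction (k*p_1 + p_0)/(k*q_1 + q_0) with the largest k >= 1 whose denominator stays <= 10; these approach x as k grows, and every other convergent or intermediate fraction in range is farther away.
Largest k: floor((10 - q_0)/q_1) = floor((10 - 1)/1) = 9.
That gives (9*3 + 2)/(9*1 + 1) = 29/10.
Compare the errors: |x - 3/1| = |156*1 - 3*53|/(53*1) = 3/53, and |x - 29/10| = |156*10 - 29*53|/(53*10) = 23/530.
Cross-multiplying, 23*53 = 1219 < 1590 = 3*530, so 23/530 is smaller: the intermediate fraction 29/10 is closer to x than 3/1.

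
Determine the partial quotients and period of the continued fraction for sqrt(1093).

Write x_i = (sqrt(1093) + m_i)/d_i with (m_0, d_0) = (0, 1). a_0 = floor(sqrt(1093)) = 33, since 33^2 = 1089 <= 1093 < 1156 = 34^2.
Iterate m_{i+1} = d_i*a_i - m_i, d_{i+1} = (1093 - m_{i+1}^2)/d_i, a_{i+1} = floor((a_0 + m_{i+1})/d_{i+1}):
  m_1 = 1*33 - 0 = 33, d_1 = (1093 - 33^2)/1 = 4/1 = 4, a_1 = floor((33 + 33)/4) = 16.
  m_2 = 4*16 - 33 = 31, d_2 = (1093 - 31^2)/4 = 132/4 = 33, a_2 = floor((33 + 31)/33) = 1.
  m_3 = 33*1 - 31 = 2, d_3 = (1093 - 2^2)/33 = 1089/33 = 33, a_3 = floor((33 + 2)/33) = 1.
  m_4 = 33*1 - 2 = 31, d_4 = (1093 - 31^2)/33 = 132/33 = 4, a_4 = floor((33 + 31)/4) = 16.
  m_5 = 4*16 - 31 = 33, d_5 = (1093 - 33^2)/4 = 4/4 = 1, a_5 = floor((33 + 33)/1) = 66.
  m_6 = 1*66 - 33 = 33, d_6 = (1093 - 33^2)/1 = 4/1 = 4: (m_6, d_6) = (m_1, d_1) = (33, 4), so from here the quotients repeat a_1, ..., a_5; the period length is 5.
Hence the expansion of sqrt(1093) is a_0 = 33 followed by the repeating block 16, 1, 1, 16, 66 (period 5).

[33; (16, 1, 1, 16, 66)]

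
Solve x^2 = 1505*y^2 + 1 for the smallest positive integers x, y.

First expand sqrt(1505) as a continued fraction. With x_i = (sqrt(1505) + m_i)/d_i and (m_0, d_0) = (0, 1): a_0 = floor(sqrt(1505)) = 38, since 38^2 = 1444 <= 1505 < 1521 = 39^2.
Iterate m_{i+1} = d_i*a_i - m_i, d_{i+1} = (1505 - m_{i+1}^2)/d_i, a_{i+1} = floor((a_0 + m_{i+1})/d_{i+1}):
  m_1 = 1*38 - 0 = 38, d_1 = (1505 - 38^2)/1 = 61/1 = 61, a_1 = floor((38 + 38)/61) = 1.
  m_2 = 61*1 - 38 = 23, d_2 = (1505 - 23^2)/61 = 976/61 = 16, a_2 = floor((38 + 23)/16) = 3.
  m_3 = 16*3 - 23 = 25, d_3 = (1505 - 25^2)/16 = 880/16 = 55, a_3 = floor((38 + 25)/55) = 1.
  m_4 = 55*1 - 25 = 30, d_4 = (1505 - 30^2)/55 = 605/55 = 11, a_4 = floor((38 + 30)/11) = 6.
  m_5 = 11*6 - 30 = 36, d_5 = (1505 - 36^2)/11 = 209/11 = 19, a_5 = floor((38 + 36)/19) = 3.
  m_6 = 19*3 - 36 = 21, d_6 = (1505 - 21^2)/19 = 1064/19 = 56, a_6 = floor((38 + 21)/56) = 1.
  m_7 = 56*1 - 21 = 35, d_7 = (1505 - 35^2)/56 = 280/56 = 5, a_7 = floor((38 + 35)/5) = 14.
  m_8 = 5*14 - 35 = 35, d_8 = (1505 - 35^2)/5 = 280/5 = 56, a_8 = floor((38 + 35)/56) = 1.
  m_9 = 56*1 - 35 = 21, d_9 = (1505 - 21^2)/56 = 1064/56 = 19, a_9 = floor((38 + 21)/19) = 3.
  m_10 = 19*3 - 21 = 36, d_10 = (1505 - 36^2)/19 = 209/19 = 11, a_10 = floor((38 + 36)/11) = 6.
  m_11 = 11*6 - 36 = 30, d_11 = (1505 - 30^2)/11 = 605/11 = 55, a_11 = floor((38 + 30)/55) = 1.
  m_12 = 55*1 - 30 = 25, d_12 = (1505 - 25^2)/55 = 880/55 = 16, a_12 = floor((38 + 25)/16) = 3.
  m_13 = 16*3 - 25 = 23, d_13 = (1505 - 23^2)/16 = 976/16 = 61, a_13 = floor((38 + 23)/61) = 1.
  m_14 = 61*1 - 23 = 38, d_14 = (1505 - 38^2)/61 = 61/61 = 1, a_14 = floor((38 + 38)/1) = 76.
  m_15 = 1*76 - 38 = 38, d_15 = (1505 - 38^2)/1 = 61/1 = 61: (m_15, d_15) = (m_1, d_1) = (38, 61), so from here the quotients repeat a_1, ..., a_14; the period length is 14.
So sqrt(1505) = [38; (1, 3, 1, 6, 3, 1, 14, 1, 3, 6, 1, 3, 1, 76)] with period length k = 14.
k is even, so the fundamental solution of x^2 - 1505y^2 = 1 is (p_{k-1}, q_{k-1}) = (p_13, q_13); compute convergents through index 13.
Convergents (p_i = a_i*p_{i-1} + p_{i-2}, q_i = a_i*q_{i-1} + q_{i-2} with p_{-2}=0, p_{-1}=1, q_{-2}=1, q_{-1}=0):
  i=0: a_0=38, p_0 = 38*1 + 0 = 38, q_0 = 38*0 + 1 = 1.
  i=1: a_1=1, p_1 = 1*38 + 1 = 39, q_1 = 1*1 + 0 = 1.
  i=2: a_2=3, p_2 = 3*39 + 38 = 155, q_2 = 3*1 + 1 = 4.
  i=3: a_3=1, p_3 = 1*155 + 39 = 194, q_3 = 1*4 + 1 = 5.
  i=4: a_4=6, p_4 = 6*194 + 155 = 1319, q_4 = 6*5 + 4 = 34.
  i=5: a_5=3, p_5 = 3*1319 + 194 = 4151, q_5 = 3*34 + 5 = 107.
  i=6: a_6=1, p_6 = 1*4151 + 1319 = 5470, q_6 = 1*107 + 34 = 141.
  i=7: a_7=14, p_7 = 14*5470 + 4151 = 80731, q_7 = 14*141 + 107 = 2081.
  i=8: a_8=1, p_8 = 1*80731 + 5470 = 86201, q_8 = 1*2081 + 141 = 2222.
  i=9: a_9=3, p_9 = 3*86201 + 80731 = 339334, q_9 = 3*2222 + 2081 = 8747.
  i=10: a_10=6, p_10 = 6*339334 + 86201 = 2122205, q_10 = 6*8747 + 2222 = 54704.
  i=11: a_11=1, p_11 = 1*2122205 + 339334 = 2461539, q_11 = 1*54704 + 8747 = 63451.
  i=12: a_12=3, p_12 = 3*2461539 + 2122205 = 9506822, q_12 = 3*63451 + 54704 = 245057.
  i=13: a_13=1, p_13 = 1*9506822 + 2461539 = 11968361, q_13 = 1*245057 + 63451 = 308508.
Check: 11968361^2 - 1505*308508^2 = 143241665026321 - 143241665026320 = 1, so (x, y) = (11968361, 308508) solves the equation, and by the theorem it is the least positive solution.

(x, y) = (11968361, 308508)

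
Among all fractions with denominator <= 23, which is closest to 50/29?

Expand x = 50/29 as a continued fraction with the Euclidean algorithm:
  50 = 1*29 + 21, so a_0 = 1.
  29 = 1*21 + 8, so a_1 = 1.
  21 = 2*8 + 5, so a_2 = 2.
  8 = 1*5 + 3, so a_3 = 1.
  5 = 1*3 + 2, so a_4 = 1.
  3 = 1*2 + 1, so a_5 = 1.
  2 = 2*1 + 0, so a_6 = 2.
so x = [1; 1, 2, 1, 1, 1, 2].
Convergents (p_i = a_i*p_{i-1} + p_{i-2}, q_i = a_i*q_{i-1} + q_{i-2} with p_{-2}=0, p_{-1}=1, q_{-2}=1, q_{-1}=0), until the denominator exceeds 23:
  i=0: a_0=1, p_0 = 1*1 + 0 = 1, q_0 = 1*0 + 1 = 1.
  i=1: a_1=1, p_1 = 1*1 + 1 = 2, q_1 = 1*1 + 0 = 1.
  i=2: a_2=2, p_2 = 2*2 + 1 = 5, q_2 = 2*1 + 1 = 3.
  i=3: a_3=1, p_3 = 1*5 + 2 = 7, q_3 = 1*3 + 1 = 4.
  i=4: a_4=1, p_4 = 1*7 + 5 = 12, q_4 = 1*4 + 3 = 7.
  i=5: a_5=1, p_5 = 1*12 + 7 = 19, q_5 = 1*7 + 4 = 11.
  i=6: a_6=2, p_6 = 2*19 + 12 = 50, q_6 = 2*11 + 7 = 29.
q_6 = 29 > 23, so the last convergent with denominator <= 23 is p_5/q_5 = 19/11.
The closest fraction with denominator <= 23 is either p_5/q_5 or the intermediate fraction (k*p_5 + p_4)/(k*q_5 + q_4) with the largest k >= 1 whose denominator stays <= 23; these approach x as k grows, and every other convergent or intermediate fraction in range is farther away.
Largest k: floor((23 - q_4)/q_5) = floor((23 - 7)/11) = 1.
That gives (1*19 + 12)/(1*11 + 7) = 31/18.
Compare the errors: |x - 19/11| = |50*11 - 19*29|/(29*11) = 1/319, and |x - 31/18| = |50*18 - 31*29|/(29*18) = 1/522.
Cross-multiplying, 1*319 = 319 < 522 = 1*522, so 1/522 is smaller: the intermediate fraction 31/18 is closer to x than 19/11.

31/18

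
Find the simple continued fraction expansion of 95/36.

[2; 1, 1, 1, 3, 3]

Run the Euclidean algorithm on 95 and 36; the successive quotients are the partial quotients a_0, a_1, ... (each step inverts the fractional part left over by the previous one):
  95 = 2*36 + 23, so a_0 = 2.
  36 = 1*23 + 13, so a_1 = 1.
  23 = 1*13 + 10, so a_2 = 1.
  13 = 1*10 + 3, so a_3 = 1.
  10 = 3*3 + 1, so a_4 = 3.
  3 = 3*1 + 0, so a_5 = 3.
The remainder reaches 0 after 6 divisions, so the expansion has 6 partial quotients, read off in order.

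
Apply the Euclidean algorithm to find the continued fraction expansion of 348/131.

[2; 1, 1, 1, 10, 4]

Run the Euclidean algorithm on 348 and 131; the successive quotients are the partial quotients a_0, a_1, ... (each step inverts the fractional part left over by the previous one):
  348 = 2*131 + 86, so a_0 = 2.
  131 = 1*86 + 45, so a_1 = 1.
  86 = 1*45 + 41, so a_2 = 1.
  45 = 1*41 + 4, so a_3 = 1.
  41 = 10*4 + 1, so a_4 = 10.
  4 = 4*1 + 0, so a_5 = 4.
The remainder reaches 0 after 6 divisions, so the expansion has 6 partial quotients, read off in order.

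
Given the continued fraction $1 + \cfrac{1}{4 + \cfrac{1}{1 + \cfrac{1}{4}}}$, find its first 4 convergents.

Using the convergent recurrence p_i = a_i*p_{i-1} + p_{i-2}, q_i = a_i*q_{i-1} + q_{i-2} with p_{-2}=0, p_{-1}=1, q_{-2}=1, q_{-1}=0:
  i=0: a_0=1, p_0 = 1*1 + 0 = 1, q_0 = 1*0 + 1 = 1.
  i=1: a_1=4, p_1 = 4*1 + 1 = 5, q_1 = 4*1 + 0 = 4.
  i=2: a_2=1, p_2 = 1*5 + 1 = 6, q_2 = 1*4 + 1 = 5.
  i=3: a_3=4, p_3 = 4*6 + 5 = 29, q_3 = 4*5 + 4 = 24.

1/1, 5/4, 6/5, 29/24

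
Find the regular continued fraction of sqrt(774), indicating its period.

[27; (1, 4, 1, 1, 2, 1, 1, 4, 1, 54)]

Write x_i = (sqrt(774) + m_i)/d_i with (m_0, d_0) = (0, 1). a_0 = floor(sqrt(774)) = 27, since 27^2 = 729 <= 774 < 784 = 28^2.
Iterate m_{i+1} = d_i*a_i - m_i, d_{i+1} = (774 - m_{i+1}^2)/d_i, a_{i+1} = floor((a_0 + m_{i+1})/d_{i+1}):
  m_1 = 1*27 - 0 = 27, d_1 = (774 - 27^2)/1 = 45/1 = 45, a_1 = floor((27 + 27)/45) = 1.
  m_2 = 45*1 - 27 = 18, d_2 = (774 - 18^2)/45 = 450/45 = 10, a_2 = floor((27 + 18)/10) = 4.
  m_3 = 10*4 - 18 = 22, d_3 = (774 - 22^2)/10 = 290/10 = 29, a_3 = floor((27 + 22)/29) = 1.
  m_4 = 29*1 - 22 = 7, d_4 = (774 - 7^2)/29 = 725/29 = 25, a_4 = floor((27 + 7)/25) = 1.
  m_5 = 25*1 - 7 = 18, d_5 = (774 - 18^2)/25 = 450/25 = 18, a_5 = floor((27 + 18)/18) = 2.
  m_6 = 18*2 - 18 = 18, d_6 = (774 - 18^2)/18 = 450/18 = 25, a_6 = floor((27 + 18)/25) = 1.
  m_7 = 25*1 - 18 = 7, d_7 = (774 - 7^2)/25 = 725/25 = 29, a_7 = floor((27 + 7)/29) = 1.
  m_8 = 29*1 - 7 = 22, d_8 = (774 - 22^2)/29 = 290/29 = 10, a_8 = floor((27 + 22)/10) = 4.
  m_9 = 10*4 - 22 = 18, d_9 = (774 - 18^2)/10 = 450/10 = 45, a_9 = floor((27 + 18)/45) = 1.
  m_10 = 45*1 - 18 = 27, d_10 = (774 - 27^2)/45 = 45/45 = 1, a_10 = floor((27 + 27)/1) = 54.
  m_11 = 1*54 - 27 = 27, d_11 = (774 - 27^2)/1 = 45/1 = 45: (m_11, d_11) = (m_1, d_1) = (27, 45), so from here the quotients repeat a_1, ..., a_10; the period length is 10.
Hence the expansion of sqrt(774) is a_0 = 27 followed by the repeating block 1, 4, 1, 1, 2, 1, 1, 4, 1, 54 (period 10).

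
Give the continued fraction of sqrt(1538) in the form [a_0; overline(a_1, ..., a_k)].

[39; overline(4, 1, 1, 1, 1, 38, 1, 1, 1, 1, 4, 78)]

Write x_i = (sqrt(1538) + m_i)/d_i with (m_0, d_0) = (0, 1). a_0 = floor(sqrt(1538)) = 39, since 39^2 = 1521 <= 1538 < 1600 = 40^2.
Iterate m_{i+1} = d_i*a_i - m_i, d_{i+1} = (1538 - m_{i+1}^2)/d_i, a_{i+1} = floor((a_0 + m_{i+1})/d_{i+1}):
  m_1 = 1*39 - 0 = 39, d_1 = (1538 - 39^2)/1 = 17/1 = 17, a_1 = floor((39 + 39)/17) = 4.
  m_2 = 17*4 - 39 = 29, d_2 = (1538 - 29^2)/17 = 697/17 = 41, a_2 = floor((39 + 29)/41) = 1.
  m_3 = 41*1 - 29 = 12, d_3 = (1538 - 12^2)/41 = 1394/41 = 34, a_3 = floor((39 + 12)/34) = 1.
  m_4 = 34*1 - 12 = 22, d_4 = (1538 - 22^2)/34 = 1054/34 = 31, a_4 = floor((39 + 22)/31) = 1.
  m_5 = 31*1 - 22 = 9, d_5 = (1538 - 9^2)/31 = 1457/31 = 47, a_5 = floor((39 + 9)/47) = 1.
  m_6 = 47*1 - 9 = 38, d_6 = (1538 - 38^2)/47 = 94/47 = 2, a_6 = floor((39 + 38)/2) = 38.
  m_7 = 2*38 - 38 = 38, d_7 = (1538 - 38^2)/2 = 94/2 = 47, a_7 = floor((39 + 38)/47) = 1.
  m_8 = 47*1 - 38 = 9, d_8 = (1538 - 9^2)/47 = 1457/47 = 31, a_8 = floor((39 + 9)/31) = 1.
  m_9 = 31*1 - 9 = 22, d_9 = (1538 - 22^2)/31 = 1054/31 = 34, a_9 = floor((39 + 22)/34) = 1.
  m_10 = 34*1 - 22 = 12, d_10 = (1538 - 12^2)/34 = 1394/34 = 41, a_10 = floor((39 + 12)/41) = 1.
  m_11 = 41*1 - 12 = 29, d_11 = (1538 - 29^2)/41 = 697/41 = 17, a_11 = floor((39 + 29)/17) = 4.
  m_12 = 17*4 - 29 = 39, d_12 = (1538 - 39^2)/17 = 17/17 = 1, a_12 = floor((39 + 39)/1) = 78.
  m_13 = 1*78 - 39 = 39, d_13 = (1538 - 39^2)/1 = 17/1 = 17: (m_13, d_13) = (m_1, d_1) = (39, 17), so from here the quotients repeat a_1, ..., a_12; the period length is 12.
Hence the expansion of sqrt(1538) is a_0 = 39 followed by the repeating block 4, 1, 1, 1, 1, 38, 1, 1, 1, 1, 4, 78 (period 12).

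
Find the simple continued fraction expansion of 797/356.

Run the Euclidean algorithm on 797 and 356; the successive quotients are the partial quotients a_0, a_1, ... (each step inverts the fractional part left over by the previous one):
  797 = 2*356 + 85, so a_0 = 2.
  356 = 4*85 + 16, so a_1 = 4.
  85 = 5*16 + 5, so a_2 = 5.
  16 = 3*5 + 1, so a_3 = 3.
  5 = 5*1 + 0, so a_4 = 5.
The remainder reaches 0 after 5 divisions, so the expansion has 5 partial quotients, read off in order.

[2; 4, 5, 3, 5]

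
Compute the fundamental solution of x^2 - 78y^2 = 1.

First expand sqrt(78) as a continued fraction. With x_i = (sqrt(78) + m_i)/d_i and (m_0, d_0) = (0, 1): a_0 = floor(sqrt(78)) = 8, since 8^2 = 64 <= 78 < 81 = 9^2.
Iterate m_{i+1} = d_i*a_i - m_i, d_{i+1} = (78 - m_{i+1}^2)/d_i, a_{i+1} = floor((a_0 + m_{i+1})/d_{i+1}):
  m_1 = 1*8 - 0 = 8, d_1 = (78 - 8^2)/1 = 14/1 = 14, a_1 = floor((8 + 8)/14) = 1.
  m_2 = 14*1 - 8 = 6, d_2 = (78 - 6^2)/14 = 42/14 = 3, a_2 = floor((8 + 6)/3) = 4.
  m_3 = 3*4 - 6 = 6, d_3 = (78 - 6^2)/3 = 42/3 = 14, a_3 = floor((8 + 6)/14) = 1.
  m_4 = 14*1 - 6 = 8, d_4 = (78 - 8^2)/14 = 14/14 = 1, a_4 = floor((8 + 8)/1) = 16.
  m_5 = 1*16 - 8 = 8, d_5 = (78 - 8^2)/1 = 14/1 = 14: (m_5, d_5) = (m_1, d_1) = (8, 14), so from here the quotients repeat a_1, ..., a_4; the period length is 4.
So sqrt(78) = [8; (1, 4, 1, 16)] with period length k = 4.
k is even, so the fundamental solution of x^2 - 78y^2 = 1 is (p_{k-1}, q_{k-1}) = (p_3, q_3); compute convergents through index 3.
Convergents (p_i = a_i*p_{i-1} + p_{i-2}, q_i = a_i*q_{i-1} + q_{i-2} with p_{-2}=0, p_{-1}=1, q_{-2}=1, q_{-1}=0):
  i=0: a_0=8, p_0 = 8*1 + 0 = 8, q_0 = 8*0 + 1 = 1.
  i=1: a_1=1, p_1 = 1*8 + 1 = 9, q_1 = 1*1 + 0 = 1.
  i=2: a_2=4, p_2 = 4*9 + 8 = 44, q_2 = 4*1 + 1 = 5.
  i=3: a_3=1, p_3 = 1*44 + 9 = 53, q_3 = 1*5 + 1 = 6.
Check: 53^2 - 78*6^2 = 2809 - 2808 = 1, so (x, y) = (53, 6) solves the equation, and by the theorem it is the least positive solution.

(x, y) = (53, 6)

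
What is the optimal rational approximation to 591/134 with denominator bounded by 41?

Expand x = 591/134 as a continued fraction with the Euclidean algorithm:
  591 = 4*134 + 55, so a_0 = 4.
  134 = 2*55 + 24, so a_1 = 2.
  55 = 2*24 + 7, so a_2 = 2.
  24 = 3*7 + 3, so a_3 = 3.
  7 = 2*3 + 1, so a_4 = 2.
  3 = 3*1 + 0, so a_5 = 3.
so x = [4; 2, 2, 3, 2, 3].
Convergents (p_i = a_i*p_{i-1} + p_{i-2}, q_i = a_i*q_{i-1} + q_{i-2} with p_{-2}=0, p_{-1}=1, q_{-2}=1, q_{-1}=0), until the denominator exceeds 41:
  i=0: a_0=4, p_0 = 4*1 + 0 = 4, q_0 = 4*0 + 1 = 1.
  i=1: a_1=2, p_1 = 2*4 + 1 = 9, q_1 = 2*1 + 0 = 2.
  i=2: a_2=2, p_2 = 2*9 + 4 = 22, q_2 = 2*2 + 1 = 5.
  i=3: a_3=3, p_3 = 3*22 + 9 = 75, q_3 = 3*5 + 2 = 17.
  i=4: a_4=2, p_4 = 2*75 + 22 = 172, q_4 = 2*17 + 5 = 39.
  i=5: a_5=3, p_5 = 3*172 + 75 = 591, q_5 = 3*39 + 17 = 134.
q_5 = 134 > 41, so the last convergent with denominator <= 41 is p_4/q_4 = 172/39.
The closest fraction with denominator <= 41 is either p_4/q_4 or the intermediate fraction (k*p_4 + p_3)/(k*q_4 + q_3) with the largest k >= 1 whose denominator stays <= 41; these approach x as k grows, and every other convergent or intermediate fraction in range is farther away.
Largest k: floor((41 - q_3)/q_4) = floor((41 - 17)/39) = 0.
Since k = 0, no intermediate fraction beyond p_4/q_4 has denominator <= 41, so the convergent 172/39 is the closest (its error is |591*39 - 172*134|/(134*39) = 1/5226).

172/39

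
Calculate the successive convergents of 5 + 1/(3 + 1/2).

Using the convergent recurrence p_i = a_i*p_{i-1} + p_{i-2}, q_i = a_i*q_{i-1} + q_{i-2} with p_{-2}=0, p_{-1}=1, q_{-2}=1, q_{-1}=0:
  i=0: a_0=5, p_0 = 5*1 + 0 = 5, q_0 = 5*0 + 1 = 1.
  i=1: a_1=3, p_1 = 3*5 + 1 = 16, q_1 = 3*1 + 0 = 3.
  i=2: a_2=2, p_2 = 2*16 + 5 = 37, q_2 = 2*3 + 1 = 7.

5/1, 16/3, 37/7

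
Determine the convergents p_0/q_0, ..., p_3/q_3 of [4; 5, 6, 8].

Using the convergent recurrence p_i = a_i*p_{i-1} + p_{i-2}, q_i = a_i*q_{i-1} + q_{i-2} with p_{-2}=0, p_{-1}=1, q_{-2}=1, q_{-1}=0:
  i=0: a_0=4, p_0 = 4*1 + 0 = 4, q_0 = 4*0 + 1 = 1.
  i=1: a_1=5, p_1 = 5*4 + 1 = 21, q_1 = 5*1 + 0 = 5.
  i=2: a_2=6, p_2 = 6*21 + 4 = 130, q_2 = 6*5 + 1 = 31.
  i=3: a_3=8, p_3 = 8*130 + 21 = 1061, q_3 = 8*31 + 5 = 253.

4/1, 21/5, 130/31, 1061/253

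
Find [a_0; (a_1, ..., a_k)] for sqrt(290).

[17; (34)]

Write x_i = (sqrt(290) + m_i)/d_i with (m_0, d_0) = (0, 1). a_0 = floor(sqrt(290)) = 17, since 17^2 = 289 <= 290 < 324 = 18^2.
Iterate m_{i+1} = d_i*a_i - m_i, d_{i+1} = (290 - m_{i+1}^2)/d_i, a_{i+1} = floor((a_0 + m_{i+1})/d_{i+1}):
  m_1 = 1*17 - 0 = 17, d_1 = (290 - 17^2)/1 = 1/1 = 1, a_1 = floor((17 + 17)/1) = 34.
  m_2 = 1*34 - 17 = 17, d_2 = (290 - 17^2)/1 = 1/1 = 1: (m_2, d_2) = (m_1, d_1) = (17, 1), so from here the quotient a_1 repeats; the period length is 1.
Hence the expansion of sqrt(290) is a_0 = 17 followed by the repeating block 34 (period 1).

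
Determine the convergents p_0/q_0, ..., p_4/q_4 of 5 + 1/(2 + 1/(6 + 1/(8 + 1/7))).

Using the convergent recurrence p_i = a_i*p_{i-1} + p_{i-2}, q_i = a_i*q_{i-1} + q_{i-2} with p_{-2}=0, p_{-1}=1, q_{-2}=1, q_{-1}=0:
  i=0: a_0=5, p_0 = 5*1 + 0 = 5, q_0 = 5*0 + 1 = 1.
  i=1: a_1=2, p_1 = 2*5 + 1 = 11, q_1 = 2*1 + 0 = 2.
  i=2: a_2=6, p_2 = 6*11 + 5 = 71, q_2 = 6*2 + 1 = 13.
  i=3: a_3=8, p_3 = 8*71 + 11 = 579, q_3 = 8*13 + 2 = 106.
  i=4: a_4=7, p_4 = 7*579 + 71 = 4124, q_4 = 7*106 + 13 = 755.

5/1, 11/2, 71/13, 579/106, 4124/755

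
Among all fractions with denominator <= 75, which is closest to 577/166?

Expand x = 577/166 as a continued fraction with the Euclidean algorithm:
  577 = 3*166 + 79, so a_0 = 3.
  166 = 2*79 + 8, so a_1 = 2.
  79 = 9*8 + 7, so a_2 = 9.
  8 = 1*7 + 1, so a_3 = 1.
  7 = 7*1 + 0, so a_4 = 7.
so x = [3; 2, 9, 1, 7].
Convergents (p_i = a_i*p_{i-1} + p_{i-2}, q_i = a_i*q_{i-1} + q_{i-2} with p_{-2}=0, p_{-1}=1, q_{-2}=1, q_{-1}=0), until the denominator exceeds 75:
  i=0: a_0=3, p_0 = 3*1 + 0 = 3, q_0 = 3*0 + 1 = 1.
  i=1: a_1=2, p_1 = 2*3 + 1 = 7, q_1 = 2*1 + 0 = 2.
  i=2: a_2=9, p_2 = 9*7 + 3 = 66, q_2 = 9*2 + 1 = 19.
  i=3: a_3=1, p_3 = 1*66 + 7 = 73, q_3 = 1*19 + 2 = 21.
  i=4: a_4=7, p_4 = 7*73 + 66 = 577, q_4 = 7*21 + 19 = 166.
q_4 = 166 > 75, so the last convergent with denominator <= 75 is p_3/q_3 = 73/21.
The closest fraction with denominator <= 75 is either p_3/q_3 or the intermediate fraction (k*p_3 + p_2)/(k*q_3 + q_2) with the largest k >= 1 whose denominator stays <= 75; these approach x as k grows, and every other convergent or intermediate fraction in range is farther away.
Largest k: floor((75 - q_2)/q_3) = floor((75 - 19)/21) = 2.
That gives (2*73 + 66)/(2*21 + 19) = 212/61.
Compare the errors: |x - 73/21| = |577*21 - 73*166|/(166*21) = 1/3486, and |x - 212/61| = |577*61 - 212*166|/(166*61) = 5/10126.
Cross-multiplying, 1*10126 = 10126 < 17430 = 5*3486, so 1/3486 is smaller: the convergent 73/21 is closer to x than 212/61.

73/21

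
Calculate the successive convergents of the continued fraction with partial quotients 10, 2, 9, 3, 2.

Using the convergent recurrence p_i = a_i*p_{i-1} + p_{i-2}, q_i = a_i*q_{i-1} + q_{i-2} with p_{-2}=0, p_{-1}=1, q_{-2}=1, q_{-1}=0:
  i=0: a_0=10, p_0 = 10*1 + 0 = 10, q_0 = 10*0 + 1 = 1.
  i=1: a_1=2, p_1 = 2*10 + 1 = 21, q_1 = 2*1 + 0 = 2.
  i=2: a_2=9, p_2 = 9*21 + 10 = 199, q_2 = 9*2 + 1 = 19.
  i=3: a_3=3, p_3 = 3*199 + 21 = 618, q_3 = 3*19 + 2 = 59.
  i=4: a_4=2, p_4 = 2*618 + 199 = 1435, q_4 = 2*59 + 19 = 137.

10/1, 21/2, 199/19, 618/59, 1435/137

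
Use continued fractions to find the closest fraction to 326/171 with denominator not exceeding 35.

61/32

Expand x = 326/171 as a continued fraction with the Euclidean algorithm:
  326 = 1*171 + 155, so a_0 = 1.
  171 = 1*155 + 16, so a_1 = 1.
  155 = 9*16 + 11, so a_2 = 9.
  16 = 1*11 + 5, so a_3 = 1.
  11 = 2*5 + 1, so a_4 = 2.
  5 = 5*1 + 0, so a_5 = 5.
so x = [1; 1, 9, 1, 2, 5].
Convergents (p_i = a_i*p_{i-1} + p_{i-2}, q_i = a_i*q_{i-1} + q_{i-2} with p_{-2}=0, p_{-1}=1, q_{-2}=1, q_{-1}=0), until the denominator exceeds 35:
  i=0: a_0=1, p_0 = 1*1 + 0 = 1, q_0 = 1*0 + 1 = 1.
  i=1: a_1=1, p_1 = 1*1 + 1 = 2, q_1 = 1*1 + 0 = 1.
  i=2: a_2=9, p_2 = 9*2 + 1 = 19, q_2 = 9*1 + 1 = 10.
  i=3: a_3=1, p_3 = 1*19 + 2 = 21, q_3 = 1*10 + 1 = 11.
  i=4: a_4=2, p_4 = 2*21 + 19 = 61, q_4 = 2*11 + 10 = 32.
  i=5: a_5=5, p_5 = 5*61 + 21 = 326, q_5 = 5*32 + 11 = 171.
q_5 = 171 > 35, so the last convergent with denominator <= 35 is p_4/q_4 = 61/32.
The closest fraction with denominator <= 35 is either p_4/q_4 or the intermediate fraction (k*p_4 + p_3)/(k*q_4 + q_3) with the largest k >= 1 whose denominator stays <= 35; these approach x as k grows, and every other convergent or intermediate fraction in range is farther away.
Largest k: floor((35 - q_3)/q_4) = floor((35 - 11)/32) = 0.
Since k = 0, no intermediate fraction beyond p_4/q_4 has denominator <= 35, so the convergent 61/32 is the closest (its error is |326*32 - 61*171|/(171*32) = 1/5472).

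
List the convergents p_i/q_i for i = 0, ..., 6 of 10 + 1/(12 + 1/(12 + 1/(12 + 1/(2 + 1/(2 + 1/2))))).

Using the convergent recurrence p_i = a_i*p_{i-1} + p_{i-2}, q_i = a_i*q_{i-1} + q_{i-2} with p_{-2}=0, p_{-1}=1, q_{-2}=1, q_{-1}=0:
  i=0: a_0=10, p_0 = 10*1 + 0 = 10, q_0 = 10*0 + 1 = 1.
  i=1: a_1=12, p_1 = 12*10 + 1 = 121, q_1 = 12*1 + 0 = 12.
  i=2: a_2=12, p_2 = 12*121 + 10 = 1462, q_2 = 12*12 + 1 = 145.
  i=3: a_3=12, p_3 = 12*1462 + 121 = 17665, q_3 = 12*145 + 12 = 1752.
  i=4: a_4=2, p_4 = 2*17665 + 1462 = 36792, q_4 = 2*1752 + 145 = 3649.
  i=5: a_5=2, p_5 = 2*36792 + 17665 = 91249, q_5 = 2*3649 + 1752 = 9050.
  i=6: a_6=2, p_6 = 2*91249 + 36792 = 219290, q_6 = 2*9050 + 3649 = 21749.

10/1, 121/12, 1462/145, 17665/1752, 36792/3649, 91249/9050, 219290/21749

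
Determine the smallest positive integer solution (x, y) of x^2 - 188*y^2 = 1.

(x, y) = (4607, 336)

First expand sqrt(188) as a continued fraction. With x_i = (sqrt(188) + m_i)/d_i and (m_0, d_0) = (0, 1): a_0 = floor(sqrt(188)) = 13, since 13^2 = 169 <= 188 < 196 = 14^2.
Iterate m_{i+1} = d_i*a_i - m_i, d_{i+1} = (188 - m_{i+1}^2)/d_i, a_{i+1} = floor((a_0 + m_{i+1})/d_{i+1}):
  m_1 = 1*13 - 0 = 13, d_1 = (188 - 13^2)/1 = 19/1 = 19, a_1 = floor((13 + 13)/19) = 1.
  m_2 = 19*1 - 13 = 6, d_2 = (188 - 6^2)/19 = 152/19 = 8, a_2 = floor((13 + 6)/8) = 2.
  m_3 = 8*2 - 6 = 10, d_3 = (188 - 10^2)/8 = 88/8 = 11, a_3 = floor((13 + 10)/11) = 2.
  m_4 = 11*2 - 10 = 12, d_4 = (188 - 12^2)/11 = 44/11 = 4, a_4 = floor((13 + 12)/4) = 6.
  m_5 = 4*6 - 12 = 12, d_5 = (188 - 12^2)/4 = 44/4 = 11, a_5 = floor((13 + 12)/11) = 2.
  m_6 = 11*2 - 12 = 10, d_6 = (188 - 10^2)/11 = 88/11 = 8, a_6 = floor((13 + 10)/8) = 2.
  m_7 = 8*2 - 10 = 6, d_7 = (188 - 6^2)/8 = 152/8 = 19, a_7 = floor((13 + 6)/19) = 1.
  m_8 = 19*1 - 6 = 13, d_8 = (188 - 13^2)/19 = 19/19 = 1, a_8 = floor((13 + 13)/1) = 26.
  m_9 = 1*26 - 13 = 13, d_9 = (188 - 13^2)/1 = 19/1 = 19: (m_9, d_9) = (m_1, d_1) = (13, 19), so from here the quotients repeat a_1, ..., a_8; the period length is 8.
So sqrt(188) = [13; (1, 2, 2, 6, 2, 2, 1, 26)] with period length k = 8.
k is even, so the fundamental solution of x^2 - 188y^2 = 1 is (p_{k-1}, q_{k-1}) = (p_7, q_7); compute convergents through index 7.
Convergents (p_i = a_i*p_{i-1} + p_{i-2}, q_i = a_i*q_{i-1} + q_{i-2} with p_{-2}=0, p_{-1}=1, q_{-2}=1, q_{-1}=0):
  i=0: a_0=13, p_0 = 13*1 + 0 = 13, q_0 = 13*0 + 1 = 1.
  i=1: a_1=1, p_1 = 1*13 + 1 = 14, q_1 = 1*1 + 0 = 1.
  i=2: a_2=2, p_2 = 2*14 + 13 = 41, q_2 = 2*1 + 1 = 3.
  i=3: a_3=2, p_3 = 2*41 + 14 = 96, q_3 = 2*3 + 1 = 7.
  i=4: a_4=6, p_4 = 6*96 + 41 = 617, q_4 = 6*7 + 3 = 45.
  i=5: a_5=2, p_5 = 2*617 + 96 = 1330, q_5 = 2*45 + 7 = 97.
  i=6: a_6=2, p_6 = 2*1330 + 617 = 3277, q_6 = 2*97 + 45 = 239.
  i=7: a_7=1, p_7 = 1*3277 + 1330 = 4607, q_7 = 1*239 + 97 = 336.
Check: 4607^2 - 188*336^2 = 21224449 - 21224448 = 1, so (x, y) = (4607, 336) solves the equation, and by the theorem it is the least positive solution.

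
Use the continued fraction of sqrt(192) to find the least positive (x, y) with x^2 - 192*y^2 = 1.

First expand sqrt(192) as a continued fraction. With x_i = (sqrt(192) + m_i)/d_i and (m_0, d_0) = (0, 1): a_0 = floor(sqrt(192)) = 13, since 13^2 = 169 <= 192 < 196 = 14^2.
Iterate m_{i+1} = d_i*a_i - m_i, d_{i+1} = (192 - m_{i+1}^2)/d_i, a_{i+1} = floor((a_0 + m_{i+1})/d_{i+1}):
  m_1 = 1*13 - 0 = 13, d_1 = (192 - 13^2)/1 = 23/1 = 23, a_1 = floor((13 + 13)/23) = 1.
  m_2 = 23*1 - 13 = 10, d_2 = (192 - 10^2)/23 = 92/23 = 4, a_2 = floor((13 + 10)/4) = 5.
  m_3 = 4*5 - 10 = 10, d_3 = (192 - 10^2)/4 = 92/4 = 23, a_3 = floor((13 + 10)/23) = 1.
  m_4 = 23*1 - 10 = 13, d_4 = (192 - 13^2)/23 = 23/23 = 1, a_4 = floor((13 + 13)/1) = 26.
  m_5 = 1*26 - 13 = 13, d_5 = (192 - 13^2)/1 = 23/1 = 23: (m_5, d_5) = (m_1, d_1) = (13, 23), so from here the quotients repeat a_1, ..., a_4; the period length is 4.
So sqrt(192) = [13; (1, 5, 1, 26)] with period length k = 4.
k is even, so the fundamental solution of x^2 - 192y^2 = 1 is (p_{k-1}, q_{k-1}) = (p_3, q_3); compute convergents through index 3.
Convergents (p_i = a_i*p_{i-1} + p_{i-2}, q_i = a_i*q_{i-1} + q_{i-2} with p_{-2}=0, p_{-1}=1, q_{-2}=1, q_{-1}=0):
  i=0: a_0=13, p_0 = 13*1 + 0 = 13, q_0 = 13*0 + 1 = 1.
  i=1: a_1=1, p_1 = 1*13 + 1 = 14, q_1 = 1*1 + 0 = 1.
  i=2: a_2=5, p_2 = 5*14 + 13 = 83, q_2 = 5*1 + 1 = 6.
  i=3: a_3=1, p_3 = 1*83 + 14 = 97, q_3 = 1*6 + 1 = 7.
Check: 97^2 - 192*7^2 = 9409 - 9408 = 1, so (x, y) = (97, 7) solves the equation, and by the theorem it is the least positive solution.

(x, y) = (97, 7)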